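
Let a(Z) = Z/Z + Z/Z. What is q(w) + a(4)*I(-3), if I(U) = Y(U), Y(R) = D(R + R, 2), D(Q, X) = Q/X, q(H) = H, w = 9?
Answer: 3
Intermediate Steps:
Y(R) = R (Y(R) = (R + R)/2 = (2*R)*(½) = R)
I(U) = U
a(Z) = 2 (a(Z) = 1 + 1 = 2)
q(w) + a(4)*I(-3) = 9 + 2*(-3) = 9 - 6 = 3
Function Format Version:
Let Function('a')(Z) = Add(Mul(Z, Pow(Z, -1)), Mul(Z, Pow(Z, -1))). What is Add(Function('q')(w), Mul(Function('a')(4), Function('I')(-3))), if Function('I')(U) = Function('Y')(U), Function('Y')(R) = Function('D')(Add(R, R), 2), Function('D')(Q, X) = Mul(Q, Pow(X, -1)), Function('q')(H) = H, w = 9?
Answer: 3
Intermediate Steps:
Function('Y')(R) = R (Function('Y')(R) = Mul(Add(R, R), Pow(2, -1)) = Mul(Mul(2, R), Rational(1, 2)) = R)
Function('I')(U) = U
Function('a')(Z) = 2 (Function('a')(Z) = Add(1, 1) = 2)
Add(Function('q')(w), Mul(Function('a')(4), Function('I')(-3))) = Add(9, Mul(2, -3)) = Add(9, -6) = 3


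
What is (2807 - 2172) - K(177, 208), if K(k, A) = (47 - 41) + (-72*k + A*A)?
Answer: -29891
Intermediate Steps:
K(k, A) = 6 + A² - 72*k (K(k, A) = 6 + (-72*k + A²) = 6 + (A² - 72*k) = 6 + A² - 72*k)
(2807 - 2172) - K(177, 208) = (2807 - 2172) - (6 + 208² - 72*177) = 635 - (6 + 43264 - 12744) = 635 - 1*30526 = 635 - 30526 = -29891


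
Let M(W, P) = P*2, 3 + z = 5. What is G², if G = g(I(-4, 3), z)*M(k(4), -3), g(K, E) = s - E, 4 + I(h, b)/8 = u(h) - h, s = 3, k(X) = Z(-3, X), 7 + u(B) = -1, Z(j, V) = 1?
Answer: 36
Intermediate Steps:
u(B) = -8 (u(B) = -7 - 1 = -8)
z = 2 (z = -3 + 5 = 2)
k(X) = 1
M(W, P) = 2*P
I(h, b) = -96 - 8*h (I(h, b) = -32 + 8*(-8 - h) = -32 + (-64 - 8*h) = -96 - 8*h)
g(K, E) = 3 - E
G = -6 (G = (3 - 1*2)*(2*(-3)) = (3 - 2)*(-6) = 1*(-6) = -6)
G² = (-6)² = 36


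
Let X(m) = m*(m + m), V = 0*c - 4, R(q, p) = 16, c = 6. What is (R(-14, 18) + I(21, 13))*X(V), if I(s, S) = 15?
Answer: 992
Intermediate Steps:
V = -4 (V = 0*6 - 4 = 0 - 4 = -4)
X(m) = 2*m² (X(m) = m*(2*m) = 2*m²)
(R(-14, 18) + I(21, 13))*X(V) = (16 + 15)*(2*(-4)²) = 31*(2*16) = 31*32 = 992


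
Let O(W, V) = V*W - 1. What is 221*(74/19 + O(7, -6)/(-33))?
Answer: 720239/627 ≈ 1148.7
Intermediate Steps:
O(W, V) = -1 + V*W
221*(74/19 + O(7, -6)/(-33)) = 221*(74/19 + (-1 - 6*7)/(-33)) = 221*(74*(1/19) + (-1 - 42)*(-1/33)) = 221*(74/19 - 43*(-1/33)) = 221*(74/19 + 43/33) = 221*(3259/627) = 720239/627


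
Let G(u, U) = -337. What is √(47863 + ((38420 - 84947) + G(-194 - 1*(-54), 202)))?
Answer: 3*√111 ≈ 31.607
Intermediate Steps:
√(47863 + ((38420 - 84947) + G(-194 - 1*(-54), 202))) = √(47863 + ((38420 - 84947) - 337)) = √(47863 + (-46527 - 337)) = √(47863 - 46864) = √999 = 3*√111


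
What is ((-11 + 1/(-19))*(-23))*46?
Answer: 222180/19 ≈ 11694.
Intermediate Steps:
((-11 + 1/(-19))*(-23))*46 = ((-11 - 1/19)*(-23))*46 = -210/19*(-23)*46 = (4830/19)*46 = 222180/19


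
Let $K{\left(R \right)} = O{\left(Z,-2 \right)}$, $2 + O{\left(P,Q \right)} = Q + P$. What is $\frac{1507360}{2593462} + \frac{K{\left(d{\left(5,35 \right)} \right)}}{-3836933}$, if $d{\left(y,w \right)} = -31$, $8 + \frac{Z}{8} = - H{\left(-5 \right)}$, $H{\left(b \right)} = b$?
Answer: $\frac{2891855971908}{4975469966023} \approx 0.58122$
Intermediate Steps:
$Z = -24$ ($Z = -64 + 8 \left(\left(-1\right) \left(-5\right)\right) = -64 + 8 \cdot 5 = -64 + 40 = -24$)
$O{\left(P,Q \right)} = -2 + P + Q$ ($O{\left(P,Q \right)} = -2 + \left(Q + P\right) = -2 + \left(P + Q\right) = -2 + P + Q$)
$K{\left(R \right)} = -28$ ($K{\left(R \right)} = -2 - 24 - 2 = -28$)
$\frac{1507360}{2593462} + \frac{K{\left(d{\left(5,35 \right)} \right)}}{-3836933} = \frac{1507360}{2593462} - \frac{28}{-3836933} = 1507360 \cdot \frac{1}{2593462} - - \frac{28}{3836933} = \frac{753680}{1296731} + \frac{28}{3836933} = \frac{2891855971908}{4975469966023}$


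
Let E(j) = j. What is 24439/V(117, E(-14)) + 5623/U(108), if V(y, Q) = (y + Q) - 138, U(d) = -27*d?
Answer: -71460929/102060 ≈ -700.19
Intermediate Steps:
V(y, Q) = -138 + Q + y (V(y, Q) = (Q + y) - 138 = -138 + Q + y)
24439/V(117, E(-14)) + 5623/U(108) = 24439/(-138 - 14 + 117) + 5623/((-27*108)) = 24439/(-35) + 5623/(-2916) = 24439*(-1/35) + 5623*(-1/2916) = -24439/35 - 5623/2916 = -71460929/102060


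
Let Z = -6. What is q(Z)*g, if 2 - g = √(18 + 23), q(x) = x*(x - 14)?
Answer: 240 - 120*√41 ≈ -528.38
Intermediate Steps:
q(x) = x*(-14 + x)
g = 2 - √41 (g = 2 - √(18 + 23) = 2 - √41 ≈ -4.4031)
q(Z)*g = (-6*(-14 - 6))*(2 - √41) = (-6*(-20))*(2 - √41) = 120*(2 - √41) = 240 - 120*√41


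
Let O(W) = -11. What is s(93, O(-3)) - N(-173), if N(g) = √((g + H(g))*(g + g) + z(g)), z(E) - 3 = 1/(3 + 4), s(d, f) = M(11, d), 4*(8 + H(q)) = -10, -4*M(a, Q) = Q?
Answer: -93/4 - √3111213/7 ≈ -275.23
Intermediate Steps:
M(a, Q) = -Q/4
H(q) = -21/2 (H(q) = -8 + (¼)*(-10) = -8 - 5/2 = -21/2)
s(d, f) = -d/4
z(E) = 22/7 (z(E) = 3 + 1/(3 + 4) = 3 + 1/7 = 3 + ⅐ = 22/7)
N(g) = √(22/7 + 2*g*(-21/2 + g)) (N(g) = √((g - 21/2)*(g + g) + 22/7) = √((-21/2 + g)*(2*g) + 22/7) = √(2*g*(-21/2 + g) + 22/7) = √(22/7 + 2*g*(-21/2 + g)))
s(93, O(-3)) - N(-173) = -¼*93 - √(154 - 1029*(-173) + 98*(-173)²)/7 = -93/4 - √(154 + 178017 + 98*29929)/7 = -93/4 - √(154 + 178017 + 2933042)/7 = -93/4 - √3111213/7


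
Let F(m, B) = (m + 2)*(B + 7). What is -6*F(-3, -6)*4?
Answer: 24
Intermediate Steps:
F(m, B) = (2 + m)*(7 + B)
-6*F(-3, -6)*4 = -6*(14 + 2*(-6) + 7*(-3) - 6*(-3))*4 = -6*(14 - 12 - 21 + 18)*4 = -6*(-1)*4 = 6*4 = 24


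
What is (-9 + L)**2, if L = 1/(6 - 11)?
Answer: 2116/25 ≈ 84.640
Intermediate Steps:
L = -1/5 (L = 1/(-5) = -1/5 ≈ -0.20000)
(-9 + L)**2 = (-9 - 1/5)**2 = (-46/5)**2 = 2116/25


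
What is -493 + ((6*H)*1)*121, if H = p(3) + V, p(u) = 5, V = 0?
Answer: 3137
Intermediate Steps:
H = 5 (H = 5 + 0 = 5)
-493 + ((6*H)*1)*121 = -493 + ((6*5)*1)*121 = -493 + (30*1)*121 = -493 + 30*121 = -493 + 3630 = 3137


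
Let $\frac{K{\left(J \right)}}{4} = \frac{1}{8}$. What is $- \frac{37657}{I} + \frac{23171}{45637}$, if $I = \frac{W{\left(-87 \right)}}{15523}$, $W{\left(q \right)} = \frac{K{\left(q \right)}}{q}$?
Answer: $\frac{98761994977387}{971} \approx 1.0171 \cdot 10^{11}$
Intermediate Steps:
$K{\left(J \right)} = \frac{1}{2}$ ($K{\left(J \right)} = \frac{4}{8} = 4 \cdot \frac{1}{8} = \frac{1}{2}$)
$W{\left(q \right)} = \frac{1}{2 q}$
$I = - \frac{1}{2701002}$ ($I = \frac{\frac{1}{2} \frac{1}{-87}}{15523} = \frac{1}{2} \left(- \frac{1}{87}\right) \frac{1}{15523} = \left(- \frac{1}{174}\right) \frac{1}{15523} = - \frac{1}{2701002} \approx -3.7023 \cdot 10^{-7}$)
$- \frac{37657}{I} + \frac{23171}{45637} = - \frac{37657}{- \frac{1}{2701002}} + \frac{23171}{45637} = \left(-37657\right) \left(-2701002\right) + 23171 \cdot \frac{1}{45637} = 101711632314 + \frac{493}{971} = \frac{98761994977387}{971}$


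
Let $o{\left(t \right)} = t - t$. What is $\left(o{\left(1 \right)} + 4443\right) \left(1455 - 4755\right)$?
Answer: $-14661900$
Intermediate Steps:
$o{\left(t \right)} = 0$
$\left(o{\left(1 \right)} + 4443\right) \left(1455 - 4755\right) = \left(0 + 4443\right) \left(1455 - 4755\right) = 4443 \left(-3300\right) = -14661900$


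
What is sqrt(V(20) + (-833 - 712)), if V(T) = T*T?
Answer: I*sqrt(1145) ≈ 33.838*I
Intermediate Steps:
V(T) = T**2
sqrt(V(20) + (-833 - 712)) = sqrt(20**2 + (-833 - 712)) = sqrt(400 - 1545) = sqrt(-1145) = I*sqrt(1145)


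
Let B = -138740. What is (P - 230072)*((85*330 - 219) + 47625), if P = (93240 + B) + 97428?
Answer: -13442033664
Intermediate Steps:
P = 51928 (P = (93240 - 138740) + 97428 = -45500 + 97428 = 51928)
(P - 230072)*((85*330 - 219) + 47625) = (51928 - 230072)*((85*330 - 219) + 47625) = -178144*((28050 - 219) + 47625) = -178144*(27831 + 47625) = -178144*75456 = -13442033664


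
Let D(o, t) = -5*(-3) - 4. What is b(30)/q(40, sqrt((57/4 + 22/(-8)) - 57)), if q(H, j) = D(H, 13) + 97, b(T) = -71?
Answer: -71/108 ≈ -0.65741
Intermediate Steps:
D(o, t) = 11 (D(o, t) = 15 - 4 = 11)
q(H, j) = 108 (q(H, j) = 11 + 97 = 108)
b(30)/q(40, sqrt((57/4 + 22/(-8)) - 57)) = -71/108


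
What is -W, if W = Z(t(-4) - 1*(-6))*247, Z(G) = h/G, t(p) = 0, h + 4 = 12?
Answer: -988/3 ≈ -329.33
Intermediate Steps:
h = 8 (h = -4 + 12 = 8)
Z(G) = 8/G
W = 988/3 (W = (8/(0 - 1*(-6)))*247 = (8/(0 + 6))*247 = (8/6)*247 = (8*(⅙))*247 = (4/3)*247 = 988/3 ≈ 329.33)
-W = -1*988/3 = -988/3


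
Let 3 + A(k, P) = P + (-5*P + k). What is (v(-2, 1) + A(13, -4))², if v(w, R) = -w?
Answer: 784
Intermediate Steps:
A(k, P) = -3 + k - 4*P (A(k, P) = -3 + (P + (-5*P + k)) = -3 + (P + (k - 5*P)) = -3 + (k - 4*P) = -3 + k - 4*P)
(v(-2, 1) + A(13, -4))² = (-1*(-2) + (-3 + 13 - 4*(-4)))² = (2 + (-3 + 13 + 16))² = (2 + 26)² = 28² = 784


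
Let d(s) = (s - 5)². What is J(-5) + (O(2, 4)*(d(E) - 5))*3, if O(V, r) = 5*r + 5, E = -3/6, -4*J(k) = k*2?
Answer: 7585/4 ≈ 1896.3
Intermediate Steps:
J(k) = -k/2 (J(k) = -k*2/4 = -k/2)
E = -½ (E = -3*⅙ = -½ ≈ -0.50000)
d(s) = (-5 + s)²
O(V, r) = 5 + 5*r
J(-5) + (O(2, 4)*(d(E) - 5))*3 = -½*(-5) + ((5 + 5*4)*((-5 - ½)² - 5))*3 = 5/2 + ((5 + 20)*((-11/2)² - 5))*3 = 5/2 + (25*(121/4 - 5))*3 = 5/2 + (25*(101/4))*3 = 5/2 + (2525/4)*3 = 5/2 + 7575/4 = 7585/4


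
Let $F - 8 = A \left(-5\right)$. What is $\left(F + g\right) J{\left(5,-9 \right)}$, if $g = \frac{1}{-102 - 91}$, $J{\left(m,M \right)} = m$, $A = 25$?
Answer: $- \frac{112910}{193} \approx -585.03$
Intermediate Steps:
$F = -117$ ($F = 8 + 25 \left(-5\right) = 8 - 125 = -117$)
$g = - \frac{1}{193}$ ($g = \frac{1}{-193} = - \frac{1}{193} \approx -0.0051813$)
$\left(F + g\right) J{\left(5,-9 \right)} = \left(-117 - \frac{1}{193}\right) 5 = \left(- \frac{22582}{193}\right) 5 = - \frac{112910}{193}$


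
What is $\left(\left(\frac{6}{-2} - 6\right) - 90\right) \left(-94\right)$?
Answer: $9306$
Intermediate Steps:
$\left(\left(\frac{6}{-2} - 6\right) - 90\right) \left(-94\right) = \left(\left(6 \left(- \frac{1}{2}\right) - 6\right) - 90\right) \left(-94\right) = \left(\left(-3 - 6\right) - 90\right) \left(-94\right) = \left(-9 - 90\right) \left(-94\right) = \left(-99\right) \left(-94\right) = 9306$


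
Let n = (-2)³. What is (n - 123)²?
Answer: 17161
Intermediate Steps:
n = -8
(n - 123)² = (-8 - 123)² = (-131)² = 17161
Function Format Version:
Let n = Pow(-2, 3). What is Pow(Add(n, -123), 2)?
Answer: 17161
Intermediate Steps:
n = -8
Pow(Add(n, -123), 2) = Pow(Add(-8, -123), 2) = Pow(-131, 2) = 17161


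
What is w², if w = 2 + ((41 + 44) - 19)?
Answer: 4624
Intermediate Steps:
w = 68 (w = 2 + (85 - 19) = 2 + 66 = 68)
w² = 68² = 4624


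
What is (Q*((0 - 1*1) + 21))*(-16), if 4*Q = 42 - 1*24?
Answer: -1440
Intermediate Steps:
Q = 9/2 (Q = (42 - 1*24)/4 = (42 - 24)/4 = (¼)*18 = 9/2 ≈ 4.5000)
(Q*((0 - 1*1) + 21))*(-16) = (9*((0 - 1*1) + 21)/2)*(-16) = (9*((0 - 1) + 21)/2)*(-16) = (9*(-1 + 21)/2)*(-16) = ((9/2)*20)*(-16) = 90*(-16) = -1440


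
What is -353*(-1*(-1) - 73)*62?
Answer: 1575792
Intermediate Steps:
-353*(-1*(-1) - 73)*62 = -353*(1 - 73)*62 = -(-25416)*62 = -353*(-4464) = 1575792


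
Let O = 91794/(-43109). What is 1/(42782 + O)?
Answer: 43109/1844197444 ≈ 2.3375e-5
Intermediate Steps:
O = -91794/43109 (O = 91794*(-1/43109) = -91794/43109 ≈ -2.1293)
1/(42782 + O) = 1/(42782 - 91794/43109) = 1/(1844197444/43109) = 43109/1844197444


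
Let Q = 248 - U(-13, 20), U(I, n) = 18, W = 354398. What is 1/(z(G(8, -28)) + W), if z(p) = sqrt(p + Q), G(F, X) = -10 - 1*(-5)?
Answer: 1/354413 ≈ 2.8216e-6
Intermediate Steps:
G(F, X) = -5 (G(F, X) = -10 + 5 = -5)
Q = 230 (Q = 248 - 1*18 = 248 - 18 = 230)
z(p) = sqrt(230 + p) (z(p) = sqrt(p + 230) = sqrt(230 + p))
1/(z(G(8, -28)) + W) = 1/(sqrt(230 - 5) + 354398) = 1/(sqrt(225) + 354398) = 1/(15 + 354398) = 1/354413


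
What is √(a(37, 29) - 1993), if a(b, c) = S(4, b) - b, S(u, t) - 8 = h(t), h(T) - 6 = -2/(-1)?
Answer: I*√2014 ≈ 44.878*I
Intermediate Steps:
h(T) = 8 (h(T) = 6 - 2/(-1) = 6 - 2*(-1) = 6 + 2 = 8)
S(u, t) = 16 (S(u, t) = 8 + 8 = 16)
a(b, c) = 16 - b
√(a(37, 29) - 1993) = √((16 - 1*37) - 1993) = √((16 - 37) - 1993) = √(-21 - 1993) = √(-2014) = I*√2014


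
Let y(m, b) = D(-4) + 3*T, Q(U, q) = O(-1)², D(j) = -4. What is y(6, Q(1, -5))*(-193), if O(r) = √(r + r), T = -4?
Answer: 3088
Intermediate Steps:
O(r) = √2*√r (O(r) = √(2*r) = √2*√r)
Q(U, q) = -2 (Q(U, q) = (√2*√(-1))² = (√2*I)² = (I*√2)² = -2)
y(m, b) = -16 (y(m, b) = -4 + 3*(-4) = -4 - 12 = -16)
y(6, Q(1, -5))*(-193) = -16*(-193) = 3088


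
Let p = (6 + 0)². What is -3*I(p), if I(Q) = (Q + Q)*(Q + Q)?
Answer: -15552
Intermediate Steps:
p = 36 (p = 6² = 36)
I(Q) = 4*Q² (I(Q) = (2*Q)*(2*Q) = 4*Q²)
-3*I(p) = -12*36² = -12*1296 = -3*5184 = -15552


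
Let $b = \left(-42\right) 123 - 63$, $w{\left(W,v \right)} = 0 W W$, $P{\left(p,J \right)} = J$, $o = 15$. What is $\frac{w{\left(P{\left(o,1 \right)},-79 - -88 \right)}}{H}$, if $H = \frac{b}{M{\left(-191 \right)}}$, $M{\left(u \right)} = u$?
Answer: $0$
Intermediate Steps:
$w{\left(W,v \right)} = 0$ ($w{\left(W,v \right)} = 0 W = 0$)
$b = -5229$ ($b = -5166 - 63 = -5229$)
$H = \frac{5229}{191}$ ($H = - \frac{5229}{-191} = \left(-5229\right) \left(- \frac{1}{191}\right) = \frac{5229}{191} \approx 27.377$)
$\frac{w{\left(P{\left(o,1 \right)},-79 - -88 \right)}}{H} = \frac{0}{\frac{5229}{191}} = 0 \cdot \frac{191}{5229} = 0$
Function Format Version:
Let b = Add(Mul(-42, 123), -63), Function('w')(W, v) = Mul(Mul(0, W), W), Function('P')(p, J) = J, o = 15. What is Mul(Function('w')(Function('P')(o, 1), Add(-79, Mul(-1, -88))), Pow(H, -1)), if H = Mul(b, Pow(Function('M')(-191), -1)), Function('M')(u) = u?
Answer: 0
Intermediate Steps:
Function('w')(W, v) = 0 (Function('w')(W, v) = Mul(0, W) = 0)
b = -5229 (b = Add(-5166, -63) = -5229)
H = Rational(5229, 191) (H = Mul(-5229, Pow(-191, -1)) = Mul(-5229, Rational(-1, 191)) = Rational(5229, 191) ≈ 27.377)
Mul(Function('w')(Function('P')(o, 1), Add(-79, Mul(-1, -88))), Pow(H, -1)) = Mul(0, Pow(Rational(5229, 191), -1)) = Mul(0, Rational(191, 5229)) = 0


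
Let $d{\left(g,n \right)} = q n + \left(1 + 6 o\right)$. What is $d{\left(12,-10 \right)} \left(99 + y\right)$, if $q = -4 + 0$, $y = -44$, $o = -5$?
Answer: $605$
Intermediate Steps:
$q = -4$
$d{\left(g,n \right)} = -29 - 4 n$ ($d{\left(g,n \right)} = - 4 n + \left(1 + 6 \left(-5\right)\right) = - 4 n + \left(1 - 30\right) = - 4 n - 29 = -29 - 4 n$)
$d{\left(12,-10 \right)} \left(99 + y\right) = \left(-29 - -40\right) \left(99 - 44\right) = \left(-29 + 40\right) 55 = 11 \cdot 55 = 605$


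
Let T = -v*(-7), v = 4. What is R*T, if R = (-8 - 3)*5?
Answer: -1540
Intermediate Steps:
R = -55 (R = -11*5 = -55)
T = 28 (T = -1*4*(-7) = -4*(-7) = 28)
R*T = -55*28 = -1540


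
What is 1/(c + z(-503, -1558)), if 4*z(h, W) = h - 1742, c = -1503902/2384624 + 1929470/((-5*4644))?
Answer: -1384274232/892823439553 ≈ -0.0015504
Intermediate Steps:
c = -115899526843/1384274232 (c = -1503902*1/2384624 + 1929470/(-23220) = -751951/1192312 + 1929470*(-1/23220) = -751951/1192312 - 192947/2322 = -115899526843/1384274232 ≈ -83.726)
z(h, W) = -871/2 + h/4 (z(h, W) = (h - 1742)/4 = (-1742 + h)/4 = -871/2 + h/4)
1/(c + z(-503, -1558)) = 1/(-115899526843/1384274232 + (-871/2 + (¼)*(-503))) = 1/(-115899526843/1384274232 + (-871/2 - 503/4)) = 1/(-115899526843/1384274232 - 2245/4) = 1/(-892823439553/1384274232) = -1384274232/892823439553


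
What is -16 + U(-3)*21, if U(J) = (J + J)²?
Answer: 740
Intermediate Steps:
U(J) = 4*J² (U(J) = (2*J)² = 4*J²)
-16 + U(-3)*21 = -16 + (4*(-3)²)*21 = -16 + (4*9)*21 = -16 + 36*21 = -16 + 756 = 740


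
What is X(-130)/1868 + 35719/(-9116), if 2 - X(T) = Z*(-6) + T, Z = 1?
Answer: -16366271/4257172 ≈ -3.8444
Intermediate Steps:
X(T) = 8 - T (X(T) = 2 - (1*(-6) + T) = 2 - (-6 + T) = 2 + (6 - T) = 8 - T)
X(-130)/1868 + 35719/(-9116) = (8 - 1*(-130))/1868 + 35719/(-9116) = (8 + 130)*(1/1868) + 35719*(-1/9116) = 138*(1/1868) - 35719/9116 = 69/934 - 35719/9116 = -16366271/4257172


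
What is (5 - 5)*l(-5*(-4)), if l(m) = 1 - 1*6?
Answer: 0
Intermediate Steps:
l(m) = -5 (l(m) = 1 - 6 = -5)
(5 - 5)*l(-5*(-4)) = (5 - 5)*(-5) = 0*(-5) = 0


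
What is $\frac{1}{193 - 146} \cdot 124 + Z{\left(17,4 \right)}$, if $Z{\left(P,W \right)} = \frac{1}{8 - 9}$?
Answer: $\frac{77}{47} \approx 1.6383$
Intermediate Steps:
$Z{\left(P,W \right)} = -1$ ($Z{\left(P,W \right)} = \frac{1}{-1} = -1$)
$\frac{1}{193 - 146} \cdot 124 + Z{\left(17,4 \right)} = \frac{1}{193 - 146} \cdot 124 - 1 = \frac{1}{47} \cdot 124 - 1 = \frac{124}{47} - 1 = \frac{77}{47}$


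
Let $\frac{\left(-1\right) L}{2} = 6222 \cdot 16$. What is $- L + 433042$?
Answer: $632146$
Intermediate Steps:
$L = -199104$ ($L = - 2 \cdot 6222 \cdot 16 = \left(-2\right) 99552 = -199104$)
$- L + 433042 = \left(-1\right) \left(-199104\right) + 433042 = 199104 + 433042 = 632146$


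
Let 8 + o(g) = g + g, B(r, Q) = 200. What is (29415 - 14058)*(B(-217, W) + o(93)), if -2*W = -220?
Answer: 5804946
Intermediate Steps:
W = 110 (W = -½*(-220) = 110)
o(g) = -8 + 2*g (o(g) = -8 + (g + g) = -8 + 2*g)
(29415 - 14058)*(B(-217, W) + o(93)) = (29415 - 14058)*(200 + (-8 + 2*93)) = 15357*(200 + (-8 + 186)) = 15357*(200 + 178) = 15357*378 = 5804946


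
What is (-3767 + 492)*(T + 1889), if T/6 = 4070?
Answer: -86161975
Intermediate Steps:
T = 24420 (T = 6*4070 = 24420)
(-3767 + 492)*(T + 1889) = (-3767 + 492)*(24420 + 1889) = -3275*26309 = -86161975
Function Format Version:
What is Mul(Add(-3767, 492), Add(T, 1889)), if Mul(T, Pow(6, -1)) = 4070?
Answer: -86161975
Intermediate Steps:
T = 24420 (T = Mul(6, 4070) = 24420)
Mul(Add(-3767, 492), Add(T, 1889)) = Mul(Add(-3767, 492), Add(24420, 1889)) = Mul(-3275, 26309) = -86161975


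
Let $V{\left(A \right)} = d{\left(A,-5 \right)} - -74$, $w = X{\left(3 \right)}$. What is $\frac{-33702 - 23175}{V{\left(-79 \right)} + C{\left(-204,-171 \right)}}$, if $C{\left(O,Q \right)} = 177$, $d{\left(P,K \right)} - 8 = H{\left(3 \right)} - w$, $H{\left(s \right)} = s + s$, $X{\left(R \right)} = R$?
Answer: $- \frac{56877}{262} \approx -217.09$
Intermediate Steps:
$H{\left(s \right)} = 2 s$
$w = 3$
$d{\left(P,K \right)} = 11$ ($d{\left(P,K \right)} = 8 + \left(2 \cdot 3 - 3\right) = 8 + \left(6 - 3\right) = 8 + 3 = 11$)
$V{\left(A \right)} = 85$ ($V{\left(A \right)} = 11 - -74 = 11 + 74 = 85$)
$\frac{-33702 - 23175}{V{\left(-79 \right)} + C{\left(-204,-171 \right)}} = \frac{-33702 - 23175}{85 + 177} = - \frac{56877}{262}$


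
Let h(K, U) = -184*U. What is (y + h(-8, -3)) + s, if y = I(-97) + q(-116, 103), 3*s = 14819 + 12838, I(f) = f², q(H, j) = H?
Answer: 19064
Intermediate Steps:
s = 9219 (s = (14819 + 12838)/3 = (⅓)*27657 = 9219)
y = 9293 (y = (-97)² - 116 = 9409 - 116 = 9293)
(y + h(-8, -3)) + s = (9293 - 184*(-3)) + 9219 = (9293 + 552) + 9219 = 9845 + 9219 = 19064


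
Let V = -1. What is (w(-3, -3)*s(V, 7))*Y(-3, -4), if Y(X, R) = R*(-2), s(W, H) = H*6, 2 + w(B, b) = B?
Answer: -1680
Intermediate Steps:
w(B, b) = -2 + B
s(W, H) = 6*H
Y(X, R) = -2*R
(w(-3, -3)*s(V, 7))*Y(-3, -4) = ((-2 - 3)*(6*7))*(-2*(-4)) = -5*42*8 = -210*8 = -1680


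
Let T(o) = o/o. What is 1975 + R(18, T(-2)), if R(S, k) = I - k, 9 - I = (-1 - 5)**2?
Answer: 1947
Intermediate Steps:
I = -27 (I = 9 - (-1 - 5)**2 = 9 - 1*(-6)**2 = 9 - 1*36 = 9 - 36 = -27)
T(o) = 1
R(S, k) = -27 - k
1975 + R(18, T(-2)) = 1975 + (-27 - 1*1) = 1975 + (-27 - 1) = 1975 - 28 = 1947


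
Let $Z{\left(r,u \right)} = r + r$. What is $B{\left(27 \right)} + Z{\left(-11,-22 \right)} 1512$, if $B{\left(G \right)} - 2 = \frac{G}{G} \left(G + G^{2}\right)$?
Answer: $-32506$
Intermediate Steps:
$Z{\left(r,u \right)} = 2 r$
$B{\left(G \right)} = 2 + G + G^{2}$ ($B{\left(G \right)} = 2 + \frac{G}{G} \left(G + G^{2}\right) = 2 + 1 \left(G + G^{2}\right) = 2 + \left(G + G^{2}\right) = 2 + G + G^{2}$)
$B{\left(27 \right)} + Z{\left(-11,-22 \right)} 1512 = \left(2 + 27 + 27^{2}\right) + 2 \left(-11\right) 1512 = \left(2 + 27 + 729\right) - 33264 = 758 - 33264 = -32506$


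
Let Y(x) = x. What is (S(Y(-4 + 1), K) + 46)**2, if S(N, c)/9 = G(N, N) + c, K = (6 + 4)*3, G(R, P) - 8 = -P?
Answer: 172225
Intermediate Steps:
G(R, P) = 8 - P
K = 30 (K = 10*3 = 30)
S(N, c) = 72 - 9*N + 9*c (S(N, c) = 9*((8 - N) + c) = 9*(8 + c - N) = 72 - 9*N + 9*c)
(S(Y(-4 + 1), K) + 46)**2 = ((72 - 9*(-4 + 1) + 9*30) + 46)**2 = ((72 - 9*(-3) + 270) + 46)**2 = ((72 + 27 + 270) + 46)**2 = (369 + 46)**2 = 415**2 = 172225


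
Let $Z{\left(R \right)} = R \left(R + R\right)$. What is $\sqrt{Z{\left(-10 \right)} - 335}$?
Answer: $3 i \sqrt{15} \approx 11.619 i$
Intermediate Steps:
$Z{\left(R \right)} = 2 R^{2}$ ($Z{\left(R \right)} = R 2 R = 2 R^{2}$)
$\sqrt{Z{\left(-10 \right)} - 335} = \sqrt{2 \left(-10\right)^{2} - 335} = \sqrt{2 \cdot 100 - 335} = \sqrt{200 - 335} = \sqrt{-135} = 3 i \sqrt{15}$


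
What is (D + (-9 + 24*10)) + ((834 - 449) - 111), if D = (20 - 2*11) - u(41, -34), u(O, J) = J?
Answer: 537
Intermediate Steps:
D = 32 (D = (20 - 2*11) - 1*(-34) = (20 - 22) + 34 = -2 + 34 = 32)
(D + (-9 + 24*10)) + ((834 - 449) - 111) = (32 + (-9 + 24*10)) + ((834 - 449) - 111) = (32 + (-9 + 240)) + (385 - 111) = (32 + 231) + 274 = 263 + 274 = 537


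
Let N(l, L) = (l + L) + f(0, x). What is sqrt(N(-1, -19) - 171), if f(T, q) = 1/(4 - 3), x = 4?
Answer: I*sqrt(190) ≈ 13.784*I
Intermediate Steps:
f(T, q) = 1 (f(T, q) = 1/1 = 1)
N(l, L) = 1 + L + l (N(l, L) = (l + L) + 1 = (L + l) + 1 = 1 + L + l)
sqrt(N(-1, -19) - 171) = sqrt((1 - 19 - 1) - 171) = sqrt(-19 - 171) = sqrt(-190) = I*sqrt(190)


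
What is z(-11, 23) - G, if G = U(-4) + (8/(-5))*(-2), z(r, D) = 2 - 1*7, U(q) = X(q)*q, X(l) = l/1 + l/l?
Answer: -101/5 ≈ -20.200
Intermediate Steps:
X(l) = 1 + l (X(l) = l*1 + 1 = l + 1 = 1 + l)
U(q) = q*(1 + q) (U(q) = (1 + q)*q = q*(1 + q))
z(r, D) = -5 (z(r, D) = 2 - 7 = -5)
G = 76/5 (G = -4*(1 - 4) + (8/(-5))*(-2) = -4*(-3) + (8*(-⅕))*(-2) = 12 - 8/5*(-2) = 12 + 16/5 = 76/5 ≈ 15.200)
z(-11, 23) - G = -5 - 1*76/5 = -5 - 76/5 = -101/5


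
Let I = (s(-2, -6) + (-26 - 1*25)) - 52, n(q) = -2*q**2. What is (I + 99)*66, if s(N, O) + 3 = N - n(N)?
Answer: -66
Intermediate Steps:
s(N, O) = -3 + N + 2*N**2 (s(N, O) = -3 + (N - (-2)*N**2) = -3 + (N + 2*N**2) = -3 + N + 2*N**2)
I = -100 (I = ((-3 - 2 + 2*(-2)**2) + (-26 - 1*25)) - 52 = ((-3 - 2 + 2*4) + (-26 - 25)) - 52 = ((-3 - 2 + 8) - 51) - 52 = (3 - 51) - 52 = -48 - 52 = -100)
(I + 99)*66 = (-100 + 99)*66 = -1*66 = -66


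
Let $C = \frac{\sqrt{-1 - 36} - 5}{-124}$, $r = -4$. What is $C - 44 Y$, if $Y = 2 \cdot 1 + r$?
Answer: $\frac{10917}{124} - \frac{i \sqrt{37}}{124} \approx 88.04 - 0.049055 i$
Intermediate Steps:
$Y = -2$ ($Y = 2 \cdot 1 - 4 = 2 - 4 = -2$)
$C = \frac{5}{124} - \frac{i \sqrt{37}}{124}$ ($C = \left(\sqrt{-1 - 36} - 5\right) \left(- \frac{1}{124}\right) = \left(\sqrt{-37} - 5\right) \left(- \frac{1}{124}\right) = \left(i \sqrt{37} - 5\right) \left(- \frac{1}{124}\right) = \left(-5 + i \sqrt{37}\right) \left(- \frac{1}{124}\right) = \frac{5}{124} - \frac{i \sqrt{37}}{124} \approx 0.040323 - 0.049055 i$)
$C - 44 Y = \left(\frac{5}{124} - \frac{i \sqrt{37}}{124}\right) - -88 = \left(\frac{5}{124} - \frac{i \sqrt{37}}{124}\right) + 88 = \frac{10917}{124} - \frac{i \sqrt{37}}{124}$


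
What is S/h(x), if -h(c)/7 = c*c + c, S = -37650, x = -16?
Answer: 1255/56 ≈ 22.411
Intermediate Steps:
h(c) = -7*c - 7*c**2 (h(c) = -7*(c*c + c) = -7*(c**2 + c) = -7*(c + c**2) = -7*c - 7*c**2)
S/h(x) = -37650*1/(112*(1 - 16)) = -37650/((-7*(-16)*(-15))) = -37650/(-1680) = -37650*(-1/1680) = 1255/56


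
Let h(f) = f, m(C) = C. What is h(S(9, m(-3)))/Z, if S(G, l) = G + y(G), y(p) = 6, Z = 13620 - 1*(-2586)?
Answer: 5/5402 ≈ 0.00092558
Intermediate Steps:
Z = 16206 (Z = 13620 + 2586 = 16206)
S(G, l) = 6 + G (S(G, l) = G + 6 = 6 + G)
h(S(9, m(-3)))/Z = (6 + 9)/16206 = 15*(1/16206) = 5/5402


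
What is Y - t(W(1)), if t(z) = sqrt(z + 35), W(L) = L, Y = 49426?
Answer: 49420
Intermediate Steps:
t(z) = sqrt(35 + z)
Y - t(W(1)) = 49426 - sqrt(35 + 1) = 49426 - sqrt(36) = 49426 - 1*6 = 49426 - 6 = 49420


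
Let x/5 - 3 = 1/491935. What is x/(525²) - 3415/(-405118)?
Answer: 13315080243319/1569422321223750 ≈ 0.0084841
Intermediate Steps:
x = 1475806/98387 (x = 15 + 5/491935 = 15 + 5*(1/491935) = 15 + 1/98387 = 1475806/98387 ≈ 15.000)
x/(525²) - 3415/(-405118) = 1475806/(98387*(525²)) - 3415/(-405118) = (1475806/98387)/275625 - 3415*(-1/405118) = (1475806/98387)*(1/275625) + 3415/405118 = 1475806/27117916875 + 3415/405118 = 13315080243319/1569422321223750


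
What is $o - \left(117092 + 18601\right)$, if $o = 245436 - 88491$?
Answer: $21252$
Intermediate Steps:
$o = 156945$ ($o = 245436 - 88491 = 156945$)
$o - \left(117092 + 18601\right) = 156945 - \left(117092 + 18601\right) = 156945 - 135693 = 21252$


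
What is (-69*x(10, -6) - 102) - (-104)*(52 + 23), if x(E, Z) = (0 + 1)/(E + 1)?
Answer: 84609/11 ≈ 7691.7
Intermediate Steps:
x(E, Z) = 1/(1 + E)
(-69*x(10, -6) - 102) - (-104)*(52 + 23) = (-69/(1 + 10) - 102) - (-104)*(52 + 23) = (-69/11 - 102) - (-104)*75 = (-69*1/11 - 102) - 1*(-7800) = (-69/11 - 102) + 7800 = -1191/11 + 7800 = 84609/11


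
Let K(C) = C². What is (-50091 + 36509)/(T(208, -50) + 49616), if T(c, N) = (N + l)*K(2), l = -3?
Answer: -6791/24702 ≈ -0.27492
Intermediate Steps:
T(c, N) = -12 + 4*N (T(c, N) = (N - 3)*2² = (-3 + N)*4 = -12 + 4*N)
(-50091 + 36509)/(T(208, -50) + 49616) = (-50091 + 36509)/((-12 + 4*(-50)) + 49616) = -13582/((-12 - 200) + 49616) = -13582/(-212 + 49616) = -13582/49404 = -13582*1/49404 = -6791/24702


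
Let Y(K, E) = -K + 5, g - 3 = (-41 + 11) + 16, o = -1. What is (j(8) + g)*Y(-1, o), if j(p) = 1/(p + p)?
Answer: -525/8 ≈ -65.625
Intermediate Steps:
j(p) = 1/(2*p)
g = -11 (g = 3 + ((-41 + 11) + 16) = 3 + (-30 + 16) = 3 - 14 = -11)
Y(K, E) = 5 - K
(j(8) + g)*Y(-1, o) = ((½)/8 - 11)*(5 - 1*(-1)) = ((½)*(⅛) - 11)*(5 + 1) = (1/16 - 11)*6 = -175/16*6 = -525/8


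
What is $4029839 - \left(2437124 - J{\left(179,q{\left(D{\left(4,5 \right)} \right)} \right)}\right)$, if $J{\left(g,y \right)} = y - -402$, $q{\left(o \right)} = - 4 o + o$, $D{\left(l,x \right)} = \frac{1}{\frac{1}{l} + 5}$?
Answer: $\frac{11151815}{7} \approx 1.5931 \cdot 10^{6}$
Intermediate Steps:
$D{\left(l,x \right)} = \frac{1}{5 + \frac{1}{l}}$
$q{\left(o \right)} = - 3 o$
$J{\left(g,y \right)} = 402 + y$ ($J{\left(g,y \right)} = y + 402 = 402 + y$)
$4029839 - \left(2437124 - J{\left(179,q{\left(D{\left(4,5 \right)} \right)} \right)}\right) = 4029839 - \left(2437124 - \left(402 - 3 \frac{4}{1 + 5 \cdot 4}\right)\right) = 4029839 - \left(2437124 - \left(402 - 3 \frac{4}{1 + 20}\right)\right) = 4029839 - \left(2437124 - \left(402 - 3 \cdot \frac{4}{21}\right)\right) = 4029839 - \left(2437124 - \left(402 - 3 \cdot 4 \cdot \frac{1}{21}\right)\right) = 4029839 - \left(2437124 - \left(402 - \frac{4}{7}\right)\right) = 4029839 - \left(2437124 - \frac{2810}{7}\right) = 4029839 - \frac{17057058}{7} = \frac{11151815}{7}$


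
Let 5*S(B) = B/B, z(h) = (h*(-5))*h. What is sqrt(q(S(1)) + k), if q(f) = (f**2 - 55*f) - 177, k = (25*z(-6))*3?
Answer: I*sqrt(342199)/5 ≈ 117.0*I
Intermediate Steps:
z(h) = -5*h**2 (z(h) = (-5*h)*h = -5*h**2)
k = -13500 (k = (25*(-5*(-6)**2))*3 = (25*(-5*36))*3 = (25*(-180))*3 = -4500*3 = -13500)
S(B) = 1/5 (S(B) = (B/B)/5 = (1/5)*1 = 1/5)
q(f) = -177 + f**2 - 55*f
sqrt(q(S(1)) + k) = sqrt((-177 + (1/5)**2 - 55*1/5) - 13500) = sqrt((-177 + 1/25 - 11) - 13500) = sqrt(-4699/25 - 13500) = sqrt(-342199/25) = I*sqrt(342199)/5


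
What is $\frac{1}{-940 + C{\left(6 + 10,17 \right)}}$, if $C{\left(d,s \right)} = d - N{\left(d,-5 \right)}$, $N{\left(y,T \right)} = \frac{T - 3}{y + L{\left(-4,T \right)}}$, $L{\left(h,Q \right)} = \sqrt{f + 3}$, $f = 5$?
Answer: $- \frac{7157}{6609374} + \frac{\sqrt{2}}{13218748} \approx -0.0010827$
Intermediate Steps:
$L{\left(h,Q \right)} = 2 \sqrt{2}$ ($L{\left(h,Q \right)} = \sqrt{5 + 3} = \sqrt{8} = 2 \sqrt{2}$)
$N{\left(y,T \right)} = \frac{-3 + T}{y + 2 \sqrt{2}}$ ($N{\left(y,T \right)} = \frac{T - 3}{y + 2 \sqrt{2}} = \frac{-3 + T}{y + 2 \sqrt{2}}$)
$C{\left(d,s \right)} = d + \frac{8}{d + 2 \sqrt{2}}$ ($C{\left(d,s \right)} = d - \frac{-3 - 5}{d + 2 \sqrt{2}} = d - \frac{1}{d + 2 \sqrt{2}} \left(-8\right) = d - - \frac{8}{d + 2 \sqrt{2}} = d + \frac{8}{d + 2 \sqrt{2}}$)
$\frac{1}{-940 + C{\left(6 + 10,17 \right)}} = \frac{1}{-940 + \left(\left(6 + 10\right) + \frac{8}{\left(6 + 10\right) + 2 \sqrt{2}}\right)} = \frac{1}{-940 + \left(16 + \frac{8}{16 + 2 \sqrt{2}}\right)} = \frac{1}{-924 + \frac{8}{16 + 2 \sqrt{2}}}$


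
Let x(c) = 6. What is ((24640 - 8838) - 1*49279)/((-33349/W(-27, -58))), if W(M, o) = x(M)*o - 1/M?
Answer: -104838805/300141 ≈ -349.30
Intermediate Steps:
W(M, o) = -1/M + 6*o (W(M, o) = 6*o - 1/M = -1/M + 6*o)
((24640 - 8838) - 1*49279)/((-33349/W(-27, -58))) = ((24640 - 8838) - 1*49279)/((-33349/(-1/(-27) + 6*(-58)))) = (15802 - 49279)/((-33349/(-1*(-1/27) - 348))) = -33477/((-33349/(1/27 - 348))) = -33477/((-33349/(-9395/27))) = -33477/((-33349*(-27/9395))) = -33477/900423/9395 = -33477*9395/900423 = -104838805/300141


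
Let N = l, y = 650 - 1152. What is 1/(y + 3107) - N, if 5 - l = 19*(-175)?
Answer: -8674649/2605 ≈ -3330.0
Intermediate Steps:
y = -502
l = 3330 (l = 5 - 19*(-175) = 5 - 1*(-3325) = 5 + 3325 = 3330)
N = 3330
1/(y + 3107) - N = 1/(-502 + 3107) - 1*3330 = 1/2605 - 3330 = -8674649/2605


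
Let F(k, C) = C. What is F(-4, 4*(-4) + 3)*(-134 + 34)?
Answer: 1300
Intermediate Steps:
F(-4, 4*(-4) + 3)*(-134 + 34) = (4*(-4) + 3)*(-134 + 34) = (-16 + 3)*(-100) = -13*(-100) = 1300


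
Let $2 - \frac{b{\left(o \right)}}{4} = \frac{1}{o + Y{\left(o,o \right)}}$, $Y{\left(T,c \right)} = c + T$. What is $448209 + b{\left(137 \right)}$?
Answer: $\frac{184217183}{411} \approx 4.4822 \cdot 10^{5}$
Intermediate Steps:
$Y{\left(T,c \right)} = T + c$
$b{\left(o \right)} = 8 - \frac{4}{3 o}$ ($b{\left(o \right)} = 8 - \frac{4}{o + \left(o + o\right)} = 8 - \frac{4}{o + 2 o} = 8 - \frac{4}{3 o}$)
$448209 + b{\left(137 \right)} = 448209 + \left(8 - \frac{4}{3 \cdot 137}\right) = 448209 + \left(8 - \frac{4}{411}\right) = 448209 + \frac{3284}{411} = \frac{184217183}{411}$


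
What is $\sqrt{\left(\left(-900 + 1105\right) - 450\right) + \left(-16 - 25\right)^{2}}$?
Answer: $2 \sqrt{359} \approx 37.895$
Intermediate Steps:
$\sqrt{\left(\left(-900 + 1105\right) - 450\right) + \left(-16 - 25\right)^{2}} = \sqrt{\left(205 - 450\right) + \left(-16 - 25\right)^{2}} = \sqrt{-245 + \left(-41\right)^{2}} = \sqrt{-245 + 1681} = \sqrt{1436} = 2 \sqrt{359}$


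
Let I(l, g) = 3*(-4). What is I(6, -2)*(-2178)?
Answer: 26136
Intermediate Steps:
I(l, g) = -12
I(6, -2)*(-2178) = -12*(-2178) = 26136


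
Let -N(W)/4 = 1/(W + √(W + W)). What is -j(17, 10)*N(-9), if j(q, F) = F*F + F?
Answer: -40 - 40*I*√2/3 ≈ -40.0 - 18.856*I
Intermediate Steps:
j(q, F) = F + F² (j(q, F) = F² + F = F + F²)
N(W) = -4/(W + √2*√W) (N(W) = -4/(W + √(W + W)) = -4/(W + √(2*W)) = -4/(W + √2*√W))
-j(17, 10)*N(-9) = -10*(1 + 10)*(-4/(-9 + √2*√(-9))) = -10*11*(-4/(-9 + √2*(3*I))) = -110*(-4/(-9 + 3*I*√2)) = -(-440)/(-9 + 3*I*√2) = 440/(-9 + 3*I*√2)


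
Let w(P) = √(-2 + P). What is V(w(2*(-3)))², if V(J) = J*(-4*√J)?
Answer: -256*I*√2 ≈ -362.04*I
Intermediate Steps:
V(J) = -4*J^(3/2)
V(w(2*(-3)))² = (-4*(-2 + 2*(-3))^(¾))² = (-4*(-2 - 6)^(¾))² = (-4*4*(-1)^(¾)*2^(¼))² = (-4*4*2^(¼)*I^(3/2))² = (-16*2^(¼)*I^(3/2))² = -256*I*√2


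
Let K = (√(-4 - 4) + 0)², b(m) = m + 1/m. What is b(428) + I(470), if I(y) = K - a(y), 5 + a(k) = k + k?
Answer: -220419/428 ≈ -515.00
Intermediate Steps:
a(k) = -5 + 2*k (a(k) = -5 + (k + k) = -5 + 2*k)
K = -8 (K = (√(-8) + 0)² = (2*I*√2 + 0)² = (2*I*√2)² = -8)
I(y) = -3 - 2*y (I(y) = -8 - (-5 + 2*y) = -8 + (5 - 2*y) = -3 - 2*y)
b(428) + I(470) = (428 + 1/428) + (-3 - 2*470) = (428 + 1/428) + (-3 - 940) = 183185/428 - 943 = -220419/428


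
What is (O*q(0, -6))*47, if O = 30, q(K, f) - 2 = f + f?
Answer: -14100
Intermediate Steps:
q(K, f) = 2 + 2*f (q(K, f) = 2 + (f + f) = 2 + 2*f)
(O*q(0, -6))*47 = (30*(2 + 2*(-6)))*47 = (30*(2 - 12))*47 = (30*(-10))*47 = -300*47 = -14100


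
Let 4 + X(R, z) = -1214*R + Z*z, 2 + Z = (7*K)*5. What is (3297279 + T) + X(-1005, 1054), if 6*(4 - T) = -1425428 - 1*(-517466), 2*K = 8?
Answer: 4814128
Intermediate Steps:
K = 4 (K = (½)*8 = 4)
Z = 138 (Z = -2 + (7*4)*5 = -2 + 28*5 = -2 + 140 = 138)
X(R, z) = -4 - 1214*R + 138*z (X(R, z) = -4 + (-1214*R + 138*z) = -4 - 1214*R + 138*z)
T = 151331 (T = 4 - (-1425428 - 1*(-517466))/6 = 4 - (-1425428 + 517466)/6 = 4 - ⅙*(-907962) = 4 + 151327 = 151331)
(3297279 + T) + X(-1005, 1054) = (3297279 + 151331) + (-4 - 1214*(-1005) + 138*1054) = 3448610 + (-4 + 1220070 + 145452) = 3448610 + 1365518 = 4814128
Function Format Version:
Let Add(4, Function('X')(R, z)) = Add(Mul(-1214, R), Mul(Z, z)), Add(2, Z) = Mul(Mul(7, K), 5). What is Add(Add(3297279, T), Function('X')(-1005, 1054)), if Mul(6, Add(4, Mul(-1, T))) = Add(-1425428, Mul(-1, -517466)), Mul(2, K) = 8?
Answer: 4814128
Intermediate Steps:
K = 4 (K = Mul(Rational(1, 2), 8) = 4)
Z = 138 (Z = Add(-2, Mul(Mul(7, 4), 5)) = Add(-2, Mul(28, 5)) = Add(-2, 140) = 138)
Function('X')(R, z) = Add(-4, Mul(-1214, R), Mul(138, z)) (Function('X')(R, z) = Add(-4, Add(Mul(-1214, R), Mul(138, z))) = Add(-4, Mul(-1214, R), Mul(138, z)))
T = 151331 (T = Add(4, Mul(Rational(-1, 6), Add(-1425428, Mul(-1, -517466)))) = Add(4, Mul(Rational(-1, 6), Add(-1425428, 517466))) = Add(4, Mul(Rational(-1, 6), -907962)) = Add(4, 151327) = 151331)
Add(Add(3297279, T), Function('X')(-1005, 1054)) = Add(Add(3297279, 151331), Add(-4, Mul(-1214, -1005), Mul(138, 1054))) = Add(3448610, Add(-4, 1220070, 145452)) = Add(3448610, 1365518) = 4814128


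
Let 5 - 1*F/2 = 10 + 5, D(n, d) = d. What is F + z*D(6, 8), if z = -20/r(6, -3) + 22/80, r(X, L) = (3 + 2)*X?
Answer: -347/15 ≈ -23.133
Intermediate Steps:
r(X, L) = 5*X
F = -20 (F = 10 - 2*(10 + 5) = 10 - 2*15 = 10 - 30 = -20)
z = -47/120 (z = -20/(5*6) + 22/80 = -20/30 + 22*(1/80) = -20*1/30 + 11/40 = -⅔ + 11/40 = -47/120 ≈ -0.39167)
F + z*D(6, 8) = -20 - 47/120*8 = -20 - 47/15 = -347/15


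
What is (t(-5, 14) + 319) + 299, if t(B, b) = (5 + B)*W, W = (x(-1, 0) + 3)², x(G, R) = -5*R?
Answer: 618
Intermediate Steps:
W = 9 (W = (-5*0 + 3)² = (0 + 3)² = 3² = 9)
t(B, b) = 45 + 9*B (t(B, b) = (5 + B)*9 = 45 + 9*B)
(t(-5, 14) + 319) + 299 = ((45 + 9*(-5)) + 319) + 299 = ((45 - 45) + 319) + 299 = (0 + 319) + 299 = 319 + 299 = 618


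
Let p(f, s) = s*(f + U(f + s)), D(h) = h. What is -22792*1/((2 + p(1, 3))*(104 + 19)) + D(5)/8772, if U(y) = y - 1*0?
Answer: -1306673/119884 ≈ -10.899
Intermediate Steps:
U(y) = y (U(y) = y + 0 = y)
p(f, s) = s*(s + 2*f) (p(f, s) = s*(f + (f + s)) = s*(s + 2*f))
-22792*1/((2 + p(1, 3))*(104 + 19)) + D(5)/8772 = -22792*1/((2 + 3*(3 + 2*1))*(104 + 19)) + 5/8772 = -22792*1/(123*(2 + 3*(3 + 2))) + 5*(1/8772) = -22792*1/(123*(2 + 3*5)) + 5/8772 = -22792*1/(123*(2 + 15)) + 5/8772 = -22792/(123*17) + 5/8772 = -22792/2091 + 5/8772 = -1306673/119884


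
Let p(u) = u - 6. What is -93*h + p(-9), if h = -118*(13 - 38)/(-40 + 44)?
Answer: -137205/2 ≈ -68603.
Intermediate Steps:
p(u) = -6 + u
h = 1475/2 (h = -118/(4/(-25)) = -118/(4*(-1/25)) = -118/(-4/25) = -118*(-25/4) = 1475/2 ≈ 737.50)
-93*h + p(-9) = -93*1475/2 + (-6 - 9) = -137175/2 - 15 = -137205/2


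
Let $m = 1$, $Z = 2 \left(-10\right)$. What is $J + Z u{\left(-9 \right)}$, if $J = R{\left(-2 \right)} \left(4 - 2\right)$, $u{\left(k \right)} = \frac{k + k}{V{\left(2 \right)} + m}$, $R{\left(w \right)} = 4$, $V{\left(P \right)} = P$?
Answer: $128$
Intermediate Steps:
$Z = -20$
$u{\left(k \right)} = \frac{2 k}{3}$ ($u{\left(k \right)} = \frac{k + k}{2 + 1} = \frac{2 k}{3}$)
$J = 8$ ($J = 4 \left(4 - 2\right) = 4 \cdot 2 = 8$)
$J + Z u{\left(-9 \right)} = 8 - 20 \cdot \frac{2}{3} \left(-9\right) = 8 - -120 = 8 + 120 = 128$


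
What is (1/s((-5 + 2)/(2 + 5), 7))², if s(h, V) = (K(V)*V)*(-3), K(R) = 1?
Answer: 1/441 ≈ 0.0022676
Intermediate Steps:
s(h, V) = -3*V (s(h, V) = (1*V)*(-3) = V*(-3) = -3*V)
(1/s((-5 + 2)/(2 + 5), 7))² = (1/(-3*7))² = (1/(-21))² = (-1/21)² = 1/441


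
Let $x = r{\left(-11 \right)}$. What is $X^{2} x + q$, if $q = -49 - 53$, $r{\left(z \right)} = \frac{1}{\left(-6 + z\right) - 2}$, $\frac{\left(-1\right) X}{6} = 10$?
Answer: $- \frac{5538}{19} \approx -291.47$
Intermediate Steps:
$X = -60$ ($X = \left(-6\right) 10 = -60$)
$r{\left(z \right)} = \frac{1}{-8 + z}$
$x = - \frac{1}{19}$ ($x = \frac{1}{-8 - 11} = \frac{1}{-19} = - \frac{1}{19} \approx -0.052632$)
$q = -102$ ($q = -49 - 53 = -102$)
$X^{2} x + q = \left(-60\right)^{2} \left(- \frac{1}{19}\right) - 102 = 3600 \left(- \frac{1}{19}\right) - 102 = - \frac{3600}{19} - 102 = - \frac{5538}{19}$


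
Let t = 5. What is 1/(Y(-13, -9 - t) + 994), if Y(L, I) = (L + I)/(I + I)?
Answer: 28/27859 ≈ 0.0010051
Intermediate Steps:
Y(L, I) = (I + L)/(2*I) (Y(L, I) = (I + L)/((2*I)) = (I + L)*(1/(2*I)) = (I + L)/(2*I))
1/(Y(-13, -9 - t) + 994) = 1/(((-9 - 1*5) - 13)/(2*(-9 - 1*5)) + 994) = 1/(((-9 - 5) - 13)/(2*(-9 - 5)) + 994) = 1/((½)*(-14 - 13)/(-14) + 994) = 1/((½)*(-1/14)*(-27) + 994) = 1/(27/28 + 994) = 1/(27859/28) = 28/27859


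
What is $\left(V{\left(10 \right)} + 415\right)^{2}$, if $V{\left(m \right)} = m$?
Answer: $180625$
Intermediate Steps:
$\left(V{\left(10 \right)} + 415\right)^{2} = \left(10 + 415\right)^{2} = 425^{2} = 180625$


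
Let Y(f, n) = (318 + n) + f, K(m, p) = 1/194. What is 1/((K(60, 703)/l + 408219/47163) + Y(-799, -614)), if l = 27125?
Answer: -82727832250/89870926153779 ≈ -0.00092052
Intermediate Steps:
K(m, p) = 1/194
Y(f, n) = 318 + f + n
1/((K(60, 703)/l + 408219/47163) + Y(-799, -614)) = 1/(((1/194)/27125 + 408219/47163) + (318 - 799 - 614)) = 1/(((1/194)*(1/27125) + 408219*(1/47163)) - 1095) = 1/((1/5262250 + 136073/15721) - 1095) = 1/(716050159971/82727832250 - 1095) = 1/(-89870926153779/82727832250) = -82727832250/89870926153779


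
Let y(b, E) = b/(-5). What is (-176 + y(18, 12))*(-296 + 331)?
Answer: -6286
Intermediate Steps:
y(b, E) = -b/5 (y(b, E) = b*(-⅕) = -b/5)
(-176 + y(18, 12))*(-296 + 331) = (-176 - ⅕*18)*(-296 + 331) = (-176 - 18/5)*35 = -898/5*35 = -6286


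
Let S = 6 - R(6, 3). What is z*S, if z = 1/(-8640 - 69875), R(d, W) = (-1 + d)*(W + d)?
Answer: 39/78515 ≈ 0.00049672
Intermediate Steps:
z = -1/78515 (z = 1/(-78515) = -1/78515 ≈ -1.2736e-5)
S = -39 (S = 6 - (6² - 1*3 - 1*6 + 3*6) = 6 - (36 - 3 - 6 + 18) = 6 - 1*45 = 6 - 45 = -39)
z*S = -1/78515*(-39) = 39/78515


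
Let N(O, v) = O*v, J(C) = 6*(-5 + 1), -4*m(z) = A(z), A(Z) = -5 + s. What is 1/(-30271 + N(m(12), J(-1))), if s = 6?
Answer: -1/30265 ≈ -3.3041e-5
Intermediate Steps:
A(Z) = 1 (A(Z) = -5 + 6 = 1)
m(z) = -¼ (m(z) = -¼*1 = -¼)
J(C) = -24 (J(C) = 6*(-4) = -24)
1/(-30271 + N(m(12), J(-1))) = 1/(-30271 - ¼*(-24)) = 1/(-30271 + 6) = 1/(-30265) = -1/30265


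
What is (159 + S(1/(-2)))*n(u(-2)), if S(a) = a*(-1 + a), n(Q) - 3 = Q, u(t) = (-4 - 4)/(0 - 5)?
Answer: 14697/20 ≈ 734.85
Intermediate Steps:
u(t) = 8/5 (u(t) = -8/(-5) = -8*(-⅕) = 8/5)
n(Q) = 3 + Q
(159 + S(1/(-2)))*n(u(-2)) = (159 + (-1 + 1/(-2))/(-2))*(3 + 8/5) = (159 - (-1 - ½)/2)*(23/5) = (159 - ½*(-3/2))*(23/5) = (159 + ¾)*(23/5) = (639/4)*(23/5) = 14697/20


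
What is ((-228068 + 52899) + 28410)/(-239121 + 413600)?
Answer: -146759/174479 ≈ -0.84113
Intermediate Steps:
((-228068 + 52899) + 28410)/(-239121 + 413600) = (-175169 + 28410)/174479 = -146759*1/174479 = -146759/174479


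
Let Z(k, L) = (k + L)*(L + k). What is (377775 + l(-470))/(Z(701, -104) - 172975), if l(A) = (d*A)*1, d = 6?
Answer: 374955/183434 ≈ 2.0441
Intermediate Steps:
Z(k, L) = (L + k)² (Z(k, L) = (L + k)*(L + k) = (L + k)²)
l(A) = 6*A (l(A) = (6*A)*1 = 6*A)
(377775 + l(-470))/(Z(701, -104) - 172975) = (377775 + 6*(-470))/((-104 + 701)² - 172975) = (377775 - 2820)/(597² - 172975) = 374955/(356409 - 172975) = 374955/183434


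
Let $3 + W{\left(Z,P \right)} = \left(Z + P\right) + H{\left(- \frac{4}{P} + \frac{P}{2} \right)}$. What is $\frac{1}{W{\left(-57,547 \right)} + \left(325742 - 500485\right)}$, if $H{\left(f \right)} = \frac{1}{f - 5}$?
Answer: $- \frac{293731}{51184388042} \approx -5.7387 \cdot 10^{-6}$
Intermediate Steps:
$H{\left(f \right)} = \frac{1}{-5 + f}$
$W{\left(Z,P \right)} = -3 + P + Z + \frac{1}{-5 + \frac{P}{2} - \frac{4}{P}}$ ($W{\left(Z,P \right)} = -3 + \left(\left(Z + P\right) + \frac{1}{-5 + \left(- \frac{4}{P} + \frac{P}{2}\right)}\right) = -3 + \left(\left(P + Z\right) + \frac{1}{-5 + \left(- \frac{4}{P} + P \frac{1}{2}\right)}\right) = -3 + \left(\left(P + Z\right) + \frac{1}{-5 + \left(- \frac{4}{P} + \frac{P}{2}\right)}\right) = -3 + \left(\left(P + Z\right) + \frac{1}{-5 + \left(\frac{P}{2} - \frac{4}{P}\right)}\right) = -3 + \left(\left(P + Z\right) + \frac{1}{-5 + \frac{P}{2} - \frac{4}{P}}\right) = -3 + \left(P + Z + \frac{1}{-5 + \frac{P}{2} - \frac{4}{P}}\right) = -3 + P + Z + \frac{1}{-5 + \frac{P}{2} - \frac{4}{P}}$)
$\frac{1}{W{\left(-57,547 \right)} + \left(325742 - 500485\right)} = \frac{1}{\frac{\left(-2\right) 547 + \left(8 + 547 \left(10 - 547\right)\right) \left(-3 + 547 - 57\right)}{8 + 547 \left(10 - 547\right)} + \left(325742 - 500485\right)} = \frac{1}{\frac{-1094 + \left(8 + 547 \left(10 - 547\right)\right) 487}{8 + 547 \left(10 - 547\right)} - 174743} = \frac{1}{\frac{-1094 + \left(8 + 547 \left(-537\right)\right) 487}{8 + 547 \left(-537\right)} - 174743} = \frac{1}{\frac{-1094 + \left(8 - 293739\right) 487}{8 - 293739} - 174743} = \frac{1}{\frac{-1094 - 143046997}{-293731} - 174743} = \frac{1}{- \frac{-1094 - 143046997}{293731} - 174743} = \frac{1}{\left(- \frac{1}{293731}\right) \left(-143048091\right) - 174743} = \frac{1}{\frac{143048091}{293731} - 174743} = \frac{1}{- \frac{51184388042}{293731}} = - \frac{293731}{51184388042}$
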